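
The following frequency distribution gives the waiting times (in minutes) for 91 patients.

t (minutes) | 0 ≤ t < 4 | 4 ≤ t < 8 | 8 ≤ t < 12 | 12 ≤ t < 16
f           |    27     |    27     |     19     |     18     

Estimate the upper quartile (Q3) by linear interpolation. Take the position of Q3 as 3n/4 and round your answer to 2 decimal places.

Cumulative frequencies: 27, 54, 73, 91
n = 91; position = 3n/4 = 68.25.
This falls in the class 8 ≤ t < 12: L = 8, F = 54, f = 19, h = 4.
Upper quartile ≈ 8 + ((68.25 − 54) / 19) × 4 = 11.0000

11.00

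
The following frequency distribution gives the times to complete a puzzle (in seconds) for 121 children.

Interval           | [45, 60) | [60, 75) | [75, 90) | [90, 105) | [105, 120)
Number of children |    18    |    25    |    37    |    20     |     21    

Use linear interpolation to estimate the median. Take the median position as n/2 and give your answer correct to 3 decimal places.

82.095

Cumulative frequencies: 18, 43, 80, 100, 121
n = 121; position = n/2 = 60.5.
This falls in the class [75, 90): L = 75, F = 43, f = 37, h = 15.
Median ≈ 75 + ((60.5 − 43) / 37) × 15 = 82.0946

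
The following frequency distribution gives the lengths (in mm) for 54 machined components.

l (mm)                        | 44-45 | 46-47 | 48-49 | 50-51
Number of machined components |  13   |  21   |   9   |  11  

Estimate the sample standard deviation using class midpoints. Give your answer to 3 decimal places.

Midpoints: 44.5, 46.5, 48.5, 50.5
n = 54, Σfm = 2547, mean = 47.1667
Σfm² = 120373.5
Σf(m − x̄)² = Σfm² − (Σfm)²/n = 120373.5 − 2547²/54 = 240.0000
Sample variance = 240.0000 / 53 = 4.5283
Standard deviation = √4.5283 = 2.1280

2.128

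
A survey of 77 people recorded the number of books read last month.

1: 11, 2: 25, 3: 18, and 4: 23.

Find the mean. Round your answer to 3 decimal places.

2.688

Values: 1, 2, 3, 4
Σfx = 11×1 + 25×2 + 18×3 + 23×4 = 207
n = Σf = 77
Mean = 207 / 77 = 2.6883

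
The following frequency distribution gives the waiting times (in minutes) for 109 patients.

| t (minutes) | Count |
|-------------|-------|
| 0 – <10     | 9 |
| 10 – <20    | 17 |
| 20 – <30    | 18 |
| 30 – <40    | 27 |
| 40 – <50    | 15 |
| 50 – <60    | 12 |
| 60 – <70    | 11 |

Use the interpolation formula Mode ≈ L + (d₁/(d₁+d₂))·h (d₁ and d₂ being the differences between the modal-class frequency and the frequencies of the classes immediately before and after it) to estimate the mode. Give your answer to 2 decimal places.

34.29

Modal class: 30 – <40 (highest frequency 27).
d₁ = 27 − 18 = 9, d₂ = 27 − 15 = 12
Mode ≈ 30 + (9/(9+12)) × 10 = 30 + 4.2857 = 34.2857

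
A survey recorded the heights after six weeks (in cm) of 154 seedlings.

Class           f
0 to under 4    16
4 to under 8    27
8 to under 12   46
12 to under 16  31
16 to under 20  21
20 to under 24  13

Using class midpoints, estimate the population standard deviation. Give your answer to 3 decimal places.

Midpoints: 2, 6, 10, 14, 18, 22
n = 154, Σfm = 1752, mean = 11.3766
Σfm² = 24808
Σf(m − x̄)² = Σfm² − (Σfm)²/n = 24808 − 1752²/154 = 4876.1558
Population variance = 4876.1558 / 154 = 31.6633
Standard deviation = √31.6633 = 5.6270

5.627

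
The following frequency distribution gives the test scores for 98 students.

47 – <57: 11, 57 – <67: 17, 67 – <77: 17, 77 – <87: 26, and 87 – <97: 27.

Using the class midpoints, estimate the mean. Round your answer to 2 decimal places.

Midpoints: 52, 62, 72, 82, 92
Σfm = 11×52 + 17×62 + 17×72 + 26×82 + 27×92 = 7466
n = Σf = 98
Mean = 7466 / 98 = 76.1837

76.18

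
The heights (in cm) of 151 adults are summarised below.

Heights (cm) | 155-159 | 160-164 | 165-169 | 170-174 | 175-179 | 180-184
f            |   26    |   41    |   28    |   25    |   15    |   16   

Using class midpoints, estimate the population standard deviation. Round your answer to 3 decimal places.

Midpoints: 157, 162, 167, 172, 177, 182
n = 151, Σfm = 25267, mean = 167.3311
Σfm² = 4237289
Σf(m − x̄)² = Σfm² − (Σfm)²/n = 4237289 − 25267²/151 = 9333.4437
Population variance = 9333.4437 / 151 = 61.8109
Standard deviation = √61.8109 = 7.8620

7.862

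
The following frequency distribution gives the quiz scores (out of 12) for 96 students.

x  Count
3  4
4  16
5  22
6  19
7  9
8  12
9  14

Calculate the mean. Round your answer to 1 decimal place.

Values: 3, 4, 5, 6, 7, 8, 9
Σfx = 4×3 + 16×4 + 22×5 + 19×6 + 9×7 + 12×8 + 14×9 = 585
n = Σf = 96
Mean = 585 / 96 = 6.0938

6.1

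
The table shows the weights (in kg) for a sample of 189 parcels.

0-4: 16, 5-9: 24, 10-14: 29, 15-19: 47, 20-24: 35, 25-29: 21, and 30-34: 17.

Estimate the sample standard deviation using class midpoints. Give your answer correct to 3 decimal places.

8.481

Midpoints: 2, 7, 12, 17, 22, 27, 32
n = 189, Σfm = 3228, mean = 17.0794
Σfm² = 68656
Σf(m − x̄)² = Σfm² − (Σfm)²/n = 68656 − 3228²/189 = 13523.8095
Sample variance = 13523.8095 / 188 = 71.9352
Standard deviation = √71.9352 = 8.4815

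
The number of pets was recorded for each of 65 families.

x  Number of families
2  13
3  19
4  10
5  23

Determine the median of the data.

Cumulative frequencies: 13, 32, 42, 65
n = 65, so the median is the value in position (n+1)/2 = 33.
Position 33 falls at value 4.

4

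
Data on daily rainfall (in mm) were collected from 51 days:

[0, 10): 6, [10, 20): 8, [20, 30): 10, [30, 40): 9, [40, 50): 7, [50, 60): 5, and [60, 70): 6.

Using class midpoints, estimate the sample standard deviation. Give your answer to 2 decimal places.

18.73

Midpoints: 5, 15, 25, 35, 45, 55, 65
n = 51, Σfm = 1695, mean = 33.2353
Σfm² = 73875
Σf(m − x̄)² = Σfm² − (Σfm)²/n = 73875 − 1695²/51 = 17541.1765
Sample variance = 17541.1765 / 50 = 350.8235
Standard deviation = √350.8235 = 18.7303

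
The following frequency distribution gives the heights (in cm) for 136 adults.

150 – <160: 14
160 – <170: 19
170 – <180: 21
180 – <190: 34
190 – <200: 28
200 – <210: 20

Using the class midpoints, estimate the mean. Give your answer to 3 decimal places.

Midpoints: 155, 165, 175, 185, 195, 205
Σfm = 14×155 + 19×165 + 21×175 + 34×185 + 28×195 + 20×205 = 24830
n = Σf = 136
Mean = 24830 / 136 = 182.5735

182.574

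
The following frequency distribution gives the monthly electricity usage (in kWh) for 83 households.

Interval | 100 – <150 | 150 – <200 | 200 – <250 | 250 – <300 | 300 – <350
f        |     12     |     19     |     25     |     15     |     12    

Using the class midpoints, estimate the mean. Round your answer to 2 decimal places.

Midpoints: 125, 175, 225, 275, 325
Σfm = 12×125 + 19×175 + 25×225 + 15×275 + 12×325 = 18475
n = Σf = 83
Mean = 18475 / 83 = 222.5904

222.59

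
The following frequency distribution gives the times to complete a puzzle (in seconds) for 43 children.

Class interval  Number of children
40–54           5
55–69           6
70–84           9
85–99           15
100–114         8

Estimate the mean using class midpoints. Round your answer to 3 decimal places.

Midpoints: 47, 62, 77, 92, 107
Σfm = 5×47 + 6×62 + 9×77 + 15×92 + 8×107 = 3536
n = Σf = 43
Mean = 3536 / 43 = 82.2326

82.233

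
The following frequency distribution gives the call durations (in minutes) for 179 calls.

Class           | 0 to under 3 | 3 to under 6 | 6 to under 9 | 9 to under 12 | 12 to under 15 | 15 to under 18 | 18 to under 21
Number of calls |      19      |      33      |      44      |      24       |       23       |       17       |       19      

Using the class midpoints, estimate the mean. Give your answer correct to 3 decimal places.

Midpoints: 1.5, 4.5, 7.5, 10.5, 13.5, 16.5, 19.5
Σfm = 19×1.5 + 33×4.5 + 44×7.5 + 24×10.5 + 23×13.5 + 17×16.5 + 19×19.5 = 1720.5
n = Σf = 179
Mean = 1720.5 / 179 = 9.6117

9.612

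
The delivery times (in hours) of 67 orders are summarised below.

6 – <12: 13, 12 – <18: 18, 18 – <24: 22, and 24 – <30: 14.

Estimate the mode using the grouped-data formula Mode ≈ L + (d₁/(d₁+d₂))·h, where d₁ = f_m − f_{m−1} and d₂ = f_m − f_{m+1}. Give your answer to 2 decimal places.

20.00

Modal class: 18 – <24 (highest frequency 22).
d₁ = 22 − 18 = 4, d₂ = 22 − 14 = 8
Mode ≈ 18 + (4/(4+8)) × 6 = 18 + 2.0000 = 20.0000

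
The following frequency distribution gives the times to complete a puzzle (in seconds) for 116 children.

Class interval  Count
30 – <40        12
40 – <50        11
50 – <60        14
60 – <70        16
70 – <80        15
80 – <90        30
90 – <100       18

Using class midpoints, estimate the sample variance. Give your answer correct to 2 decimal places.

378.25

Midpoints: 35, 45, 55, 65, 75, 85, 95
n = 116, Σfm = 8110, mean = 69.9138
Σfm² = 610500
Σf(m − x̄)² = Σfm² − (Σfm)²/n = 610500 − 8110²/116 = 43499.1379
Sample variance = 43499.1379 / 115 = 378.2534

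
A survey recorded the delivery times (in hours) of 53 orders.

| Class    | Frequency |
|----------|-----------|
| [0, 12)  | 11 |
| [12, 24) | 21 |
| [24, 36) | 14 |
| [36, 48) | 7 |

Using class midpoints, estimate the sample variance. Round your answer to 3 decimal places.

Midpoints: 6, 18, 30, 42
n = 53, Σfm = 1158, mean = 21.8491
Σfm² = 32148
Σf(m − x̄)² = Σfm² − (Σfm)²/n = 32148 − 1158²/53 = 6846.7925
Sample variance = 6846.7925 / 52 = 131.6691

131.669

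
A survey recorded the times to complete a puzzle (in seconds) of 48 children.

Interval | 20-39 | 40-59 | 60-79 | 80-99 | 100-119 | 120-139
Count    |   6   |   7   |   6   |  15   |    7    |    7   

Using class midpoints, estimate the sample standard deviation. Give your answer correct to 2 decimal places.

Midpoints: 29.5, 49.5, 69.5, 89.5, 109.5, 129.5
n = 48, Σfm = 3956, mean = 82.4167
Σfm² = 372832
Σf(m − x̄)² = Σfm² − (Σfm)²/n = 372832 − 3956²/48 = 46791.6667
Sample variance = 46791.6667 / 47 = 995.5674
Standard deviation = √995.5674 = 31.5526

31.55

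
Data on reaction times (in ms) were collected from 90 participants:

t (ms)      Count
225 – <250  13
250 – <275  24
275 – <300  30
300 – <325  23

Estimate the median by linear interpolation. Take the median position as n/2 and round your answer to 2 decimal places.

Cumulative frequencies: 13, 37, 67, 90
n = 90; position = n/2 = 45.
This falls in the class 275 – <300: L = 275, F = 37, f = 30, h = 25.
Median ≈ 275 + ((45 − 37) / 30) × 25 = 281.6667

281.67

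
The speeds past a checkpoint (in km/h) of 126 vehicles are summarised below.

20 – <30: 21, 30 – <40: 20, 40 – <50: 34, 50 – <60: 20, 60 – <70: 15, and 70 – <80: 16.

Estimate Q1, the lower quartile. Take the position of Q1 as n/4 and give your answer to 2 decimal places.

Cumulative frequencies: 21, 41, 75, 95, 110, 126
n = 126; position = n/4 = 31.5.
This falls in the class 30 – <40: L = 30, F = 21, f = 20, h = 10.
Lower quartile ≈ 30 + ((31.5 − 21) / 20) × 10 = 35.2500

35.25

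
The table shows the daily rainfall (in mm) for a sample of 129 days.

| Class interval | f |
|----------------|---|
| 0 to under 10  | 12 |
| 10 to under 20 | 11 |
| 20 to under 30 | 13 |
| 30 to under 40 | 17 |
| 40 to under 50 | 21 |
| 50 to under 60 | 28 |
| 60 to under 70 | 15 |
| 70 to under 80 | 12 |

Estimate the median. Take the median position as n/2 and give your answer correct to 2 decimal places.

45.48

Cumulative frequencies: 12, 23, 36, 53, 74, 102, 117, 129
n = 129; position = n/2 = 64.5.
This falls in the class 40 to under 50: L = 40, F = 53, f = 21, h = 10.
Median ≈ 40 + ((64.5 − 53) / 21) × 10 = 45.4762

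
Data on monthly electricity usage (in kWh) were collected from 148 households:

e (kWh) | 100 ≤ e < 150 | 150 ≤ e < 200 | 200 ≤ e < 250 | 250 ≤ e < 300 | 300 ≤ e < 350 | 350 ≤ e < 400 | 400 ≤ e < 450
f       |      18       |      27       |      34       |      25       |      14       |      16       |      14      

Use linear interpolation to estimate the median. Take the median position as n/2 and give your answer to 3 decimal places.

Cumulative frequencies: 18, 45, 79, 104, 118, 134, 148
n = 148; position = n/2 = 74.
This falls in the class 200 ≤ e < 250: L = 200, F = 45, f = 34, h = 50.
Median ≈ 200 + ((74 − 45) / 34) × 50 = 242.6471

242.647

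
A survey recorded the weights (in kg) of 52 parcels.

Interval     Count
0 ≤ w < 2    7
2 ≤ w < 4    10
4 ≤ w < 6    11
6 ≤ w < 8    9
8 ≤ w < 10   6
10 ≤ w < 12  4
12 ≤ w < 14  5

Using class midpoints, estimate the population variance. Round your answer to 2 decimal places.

Midpoints: 1, 3, 5, 7, 9, 11, 13
n = 52, Σfm = 318, mean = 6.1154
Σfm² = 2628
Σf(m − x̄)² = Σfm² − (Σfm)²/n = 2628 − 318²/52 = 683.3077
Population variance = 683.3077 / 52 = 13.1405

13.14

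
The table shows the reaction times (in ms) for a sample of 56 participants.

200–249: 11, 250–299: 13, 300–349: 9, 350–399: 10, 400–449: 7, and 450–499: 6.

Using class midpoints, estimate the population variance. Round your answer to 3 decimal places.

6612.723

Midpoints: 224.5, 274.5, 324.5, 374.5, 424.5, 474.5
n = 56, Σfm = 18522, mean = 330.7500
Σfm² = 6496464
Σf(m − x̄)² = Σfm² − (Σfm)²/n = 6496464 − 18522²/56 = 370312.5000
Population variance = 370312.5000 / 56 = 6612.7232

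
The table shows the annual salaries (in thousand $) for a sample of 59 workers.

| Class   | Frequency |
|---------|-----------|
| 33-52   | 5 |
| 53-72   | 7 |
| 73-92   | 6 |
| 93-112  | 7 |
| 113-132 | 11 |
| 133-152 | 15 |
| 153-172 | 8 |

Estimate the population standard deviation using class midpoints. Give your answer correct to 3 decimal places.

37.439

Midpoints: 42.5, 62.5, 82.5, 102.5, 122.5, 142.5, 162.5
n = 59, Σfm = 6647.5, mean = 112.6695
Σfm² = 831668.75
Σf(m − x̄)² = Σfm² − (Σfm)²/n = 831668.75 − 6647.5²/59 = 82698.3051
Population variance = 82698.3051 / 59 = 1401.6662
Standard deviation = √1401.6662 = 37.4388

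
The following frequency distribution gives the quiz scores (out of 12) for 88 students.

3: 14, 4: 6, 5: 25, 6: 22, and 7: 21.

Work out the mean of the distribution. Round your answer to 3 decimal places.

Values: 3, 4, 5, 6, 7
Σfx = 14×3 + 6×4 + 25×5 + 22×6 + 21×7 = 470
n = Σf = 88
Mean = 470 / 88 = 5.3409

5.341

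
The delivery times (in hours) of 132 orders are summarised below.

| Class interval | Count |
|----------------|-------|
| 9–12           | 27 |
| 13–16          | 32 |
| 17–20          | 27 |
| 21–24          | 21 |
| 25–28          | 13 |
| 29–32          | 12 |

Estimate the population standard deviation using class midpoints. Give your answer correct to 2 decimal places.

Midpoints: 10.5, 14.5, 18.5, 22.5, 26.5, 30.5
n = 132, Σfm = 2430, mean = 18.4091
Σfm² = 49869
Σf(m − x̄)² = Σfm² − (Σfm)²/n = 49869 − 2430²/132 = 5134.9091
Population variance = 5134.9091 / 132 = 38.9008
Standard deviation = √38.9008 = 6.2371

6.24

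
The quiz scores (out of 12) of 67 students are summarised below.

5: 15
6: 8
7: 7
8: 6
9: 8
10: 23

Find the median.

8

Cumulative frequencies: 15, 23, 30, 36, 44, 67
n = 67, so the median is the value in position (n+1)/2 = 34.
Position 34 falls at value 8.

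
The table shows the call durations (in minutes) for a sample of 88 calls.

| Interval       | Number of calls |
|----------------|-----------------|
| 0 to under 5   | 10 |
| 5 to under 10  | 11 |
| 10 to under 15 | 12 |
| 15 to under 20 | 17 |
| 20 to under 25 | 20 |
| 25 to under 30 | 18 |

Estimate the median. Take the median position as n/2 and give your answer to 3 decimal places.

Cumulative frequencies: 10, 21, 33, 50, 70, 88
n = 88; position = n/2 = 44.
This falls in the class 15 to under 20: L = 15, F = 33, f = 17, h = 5.
Median ≈ 15 + ((44 − 33) / 17) × 5 = 18.2353

18.235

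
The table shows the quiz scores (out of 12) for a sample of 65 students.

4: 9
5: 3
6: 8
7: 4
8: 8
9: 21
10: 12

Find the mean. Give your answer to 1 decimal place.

Values: 4, 5, 6, 7, 8, 9, 10
Σfx = 9×4 + 3×5 + 8×6 + 4×7 + 8×8 + 21×9 + 12×10 = 500
n = Σf = 65
Mean = 500 / 65 = 7.6923

7.7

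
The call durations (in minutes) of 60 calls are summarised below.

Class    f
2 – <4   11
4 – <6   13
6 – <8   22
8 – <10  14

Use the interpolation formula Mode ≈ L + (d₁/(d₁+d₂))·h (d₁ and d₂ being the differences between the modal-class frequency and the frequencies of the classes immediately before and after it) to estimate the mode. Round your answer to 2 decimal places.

Modal class: 6 – <8 (highest frequency 22).
d₁ = 22 − 13 = 9, d₂ = 22 − 14 = 8
Mode ≈ 6 + (9/(9+8)) × 2 = 6 + 1.0588 = 7.0588

7.06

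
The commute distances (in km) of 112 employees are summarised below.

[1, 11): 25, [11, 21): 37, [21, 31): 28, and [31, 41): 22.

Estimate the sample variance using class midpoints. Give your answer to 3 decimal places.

Midpoints: 6, 16, 26, 36
n = 112, Σfm = 2262, mean = 20.1964
Σfm² = 57812
Σf(m − x̄)² = Σfm² − (Σfm)²/n = 57812 − 2262²/112 = 12127.6786
Sample variance = 12127.6786 / 111 = 109.2584

109.258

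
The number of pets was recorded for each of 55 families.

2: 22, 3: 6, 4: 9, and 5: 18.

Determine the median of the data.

3

Cumulative frequencies: 22, 28, 37, 55
n = 55, so the median is the value in position (n+1)/2 = 28.
Position 28 falls at value 3.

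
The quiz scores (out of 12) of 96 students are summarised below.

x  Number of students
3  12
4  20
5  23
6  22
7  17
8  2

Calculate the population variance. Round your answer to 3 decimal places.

Values: 3, 4, 5, 6, 7, 8
n = 96, Σfx = 498, mean = 5.1875
Σfx² = 2756
Σf(x − x̄)² = Σfx² − (Σfx)²/n = 2756 − 498²/96 = 172.6250
Population variance = 172.6250 / 96 = 1.7982

1.798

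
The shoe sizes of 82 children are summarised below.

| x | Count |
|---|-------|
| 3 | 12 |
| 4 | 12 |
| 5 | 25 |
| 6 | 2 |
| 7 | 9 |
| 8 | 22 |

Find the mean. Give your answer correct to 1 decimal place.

Values: 3, 4, 5, 6, 7, 8
Σfx = 12×3 + 12×4 + 25×5 + 2×6 + 9×7 + 22×8 = 460
n = Σf = 82
Mean = 460 / 82 = 5.6098

5.6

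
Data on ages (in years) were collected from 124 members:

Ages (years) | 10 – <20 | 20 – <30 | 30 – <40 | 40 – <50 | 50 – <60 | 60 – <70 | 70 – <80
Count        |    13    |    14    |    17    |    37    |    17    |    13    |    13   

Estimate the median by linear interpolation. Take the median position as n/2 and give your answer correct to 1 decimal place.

44.9

Cumulative frequencies: 13, 27, 44, 81, 98, 111, 124
n = 124; position = n/2 = 62.
This falls in the class 40 – <50: L = 40, F = 44, f = 37, h = 10.
Median ≈ 40 + ((62 − 44) / 37) × 10 = 44.8649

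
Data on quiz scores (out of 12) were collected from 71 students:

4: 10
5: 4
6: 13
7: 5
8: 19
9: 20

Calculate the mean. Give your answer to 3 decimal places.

Values: 4, 5, 6, 7, 8, 9
Σfx = 10×4 + 4×5 + 13×6 + 5×7 + 19×8 + 20×9 = 505
n = Σf = 71
Mean = 505 / 71 = 7.1127

7.113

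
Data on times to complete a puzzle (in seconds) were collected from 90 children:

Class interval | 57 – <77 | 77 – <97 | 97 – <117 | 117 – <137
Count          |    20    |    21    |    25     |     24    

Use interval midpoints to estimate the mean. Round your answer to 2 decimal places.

98.78

Midpoints: 67, 87, 107, 127
Σfm = 20×67 + 21×87 + 25×107 + 24×127 = 8890
n = Σf = 90
Mean = 8890 / 90 = 98.7778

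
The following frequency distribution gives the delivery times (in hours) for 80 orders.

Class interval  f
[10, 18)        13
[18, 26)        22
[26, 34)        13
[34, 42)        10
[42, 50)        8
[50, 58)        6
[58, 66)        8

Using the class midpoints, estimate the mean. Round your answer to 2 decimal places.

32.80

Midpoints: 14, 22, 30, 38, 46, 54, 62
Σfm = 13×14 + 22×22 + 13×30 + 10×38 + 8×46 + 6×54 + 8×62 = 2624
n = Σf = 80
Mean = 2624 / 80 = 32.8000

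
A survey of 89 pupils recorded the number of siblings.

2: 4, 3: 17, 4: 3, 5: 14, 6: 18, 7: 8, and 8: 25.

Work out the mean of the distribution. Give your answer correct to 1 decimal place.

Values: 2, 3, 4, 5, 6, 7, 8
Σfx = 4×2 + 17×3 + 3×4 + 14×5 + 18×6 + 8×7 + 25×8 = 505
n = Σf = 89
Mean = 505 / 89 = 5.6742

5.7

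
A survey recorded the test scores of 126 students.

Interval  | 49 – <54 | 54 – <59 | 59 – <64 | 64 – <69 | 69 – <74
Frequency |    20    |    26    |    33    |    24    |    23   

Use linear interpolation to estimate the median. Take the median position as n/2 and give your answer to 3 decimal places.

Cumulative frequencies: 20, 46, 79, 103, 126
n = 126; position = n/2 = 63.
This falls in the class 59 – <64: L = 59, F = 46, f = 33, h = 5.
Median ≈ 59 + ((63 − 46) / 33) × 5 = 61.5758

61.576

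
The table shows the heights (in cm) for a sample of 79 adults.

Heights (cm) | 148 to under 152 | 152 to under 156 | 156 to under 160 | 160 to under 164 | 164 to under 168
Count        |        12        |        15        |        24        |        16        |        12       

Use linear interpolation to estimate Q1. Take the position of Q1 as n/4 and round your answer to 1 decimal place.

Cumulative frequencies: 12, 27, 51, 67, 79
n = 79; position = n/4 = 19.75.
This falls in the class 152 to under 156: L = 152, F = 12, f = 15, h = 4.
Lower quartile ≈ 152 + ((19.75 − 12) / 15) × 4 = 154.0667

154.1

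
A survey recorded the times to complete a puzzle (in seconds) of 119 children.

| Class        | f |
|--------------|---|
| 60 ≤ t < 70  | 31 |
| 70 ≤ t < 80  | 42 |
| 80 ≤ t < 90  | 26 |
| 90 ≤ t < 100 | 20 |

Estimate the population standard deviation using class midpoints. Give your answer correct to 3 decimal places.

Midpoints: 65, 75, 85, 95
n = 119, Σfm = 9275, mean = 77.9412
Σfm² = 735575
Σf(m − x̄)² = Σfm² − (Σfm)²/n = 735575 − 9275²/119 = 12670.5882
Population variance = 12670.5882 / 119 = 106.4755
Standard deviation = √106.4755 = 10.3187

10.319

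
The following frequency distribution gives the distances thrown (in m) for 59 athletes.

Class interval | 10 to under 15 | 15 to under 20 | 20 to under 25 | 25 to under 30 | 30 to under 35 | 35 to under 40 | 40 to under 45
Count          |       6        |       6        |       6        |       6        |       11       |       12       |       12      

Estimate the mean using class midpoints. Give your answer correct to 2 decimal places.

Midpoints: 12.5, 17.5, 22.5, 27.5, 32.5, 37.5, 42.5
Σfm = 6×12.5 + 6×17.5 + 6×22.5 + 6×27.5 + 11×32.5 + 12×37.5 + 12×42.5 = 1797.5
n = Σf = 59
Mean = 1797.5 / 59 = 30.4661

30.47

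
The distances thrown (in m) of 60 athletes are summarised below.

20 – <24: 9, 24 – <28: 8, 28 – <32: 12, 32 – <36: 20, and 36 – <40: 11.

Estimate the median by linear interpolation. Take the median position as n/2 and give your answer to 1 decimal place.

32.2

Cumulative frequencies: 9, 17, 29, 49, 60
n = 60; position = n/2 = 30.
This falls in the class 32 – <36: L = 32, F = 29, f = 20, h = 4.
Median ≈ 32 + ((30 − 29) / 20) × 4 = 32.2000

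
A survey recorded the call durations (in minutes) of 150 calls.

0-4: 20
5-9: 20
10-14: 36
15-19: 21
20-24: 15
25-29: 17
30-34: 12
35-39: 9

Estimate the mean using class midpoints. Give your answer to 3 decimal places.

Midpoints: 2, 7, 12, 17, 22, 27, 32, 37
Σfm = 20×2 + 20×7 + 36×12 + 21×17 + 15×22 + 17×27 + 12×32 + 9×37 = 2475
n = Σf = 150
Mean = 2475 / 150 = 16.5000

16.500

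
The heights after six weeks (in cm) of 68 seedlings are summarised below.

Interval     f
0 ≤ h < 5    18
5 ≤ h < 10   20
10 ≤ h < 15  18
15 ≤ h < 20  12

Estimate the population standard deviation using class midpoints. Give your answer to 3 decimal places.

Midpoints: 2.5, 7.5, 12.5, 17.5
n = 68, Σfm = 630, mean = 9.2647
Σfm² = 7725
Σf(m − x̄)² = Σfm² − (Σfm)²/n = 7725 − 630²/68 = 1888.2353
Population variance = 1888.2353 / 68 = 27.7682
Standard deviation = √27.7682 = 5.2696

5.270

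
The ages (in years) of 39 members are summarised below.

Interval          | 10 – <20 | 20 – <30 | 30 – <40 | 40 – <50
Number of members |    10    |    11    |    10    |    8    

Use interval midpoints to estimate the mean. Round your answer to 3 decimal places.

29.103

Midpoints: 15, 25, 35, 45
Σfm = 10×15 + 11×25 + 10×35 + 8×45 = 1135
n = Σf = 39
Mean = 1135 / 39 = 29.1026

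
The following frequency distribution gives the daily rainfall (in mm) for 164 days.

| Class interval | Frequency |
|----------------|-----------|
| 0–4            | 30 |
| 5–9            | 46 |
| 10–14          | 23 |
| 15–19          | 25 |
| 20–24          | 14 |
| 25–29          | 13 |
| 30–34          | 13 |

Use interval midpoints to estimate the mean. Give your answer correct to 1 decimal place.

Midpoints: 2, 7, 12, 17, 22, 27, 32
Σfm = 30×2 + 46×7 + 23×12 + 25×17 + 14×22 + 13×27 + 13×32 = 2158
n = Σf = 164
Mean = 2158 / 164 = 13.1585

13.2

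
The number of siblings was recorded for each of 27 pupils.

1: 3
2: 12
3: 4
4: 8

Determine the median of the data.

2

Cumulative frequencies: 3, 15, 19, 27
n = 27, so the median is the value in position (n+1)/2 = 14.
Position 14 falls at value 2.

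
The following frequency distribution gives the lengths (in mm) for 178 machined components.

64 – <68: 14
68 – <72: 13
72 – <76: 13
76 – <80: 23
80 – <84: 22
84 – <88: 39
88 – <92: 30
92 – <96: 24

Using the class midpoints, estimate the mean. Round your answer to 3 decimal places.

82.607

Midpoints: 66, 70, 74, 78, 82, 86, 90, 94
Σfm = 14×66 + 13×70 + 13×74 + 23×78 + 22×82 + 39×86 + 30×90 + 24×94 = 14704
n = Σf = 178
Mean = 14704 / 178 = 82.6067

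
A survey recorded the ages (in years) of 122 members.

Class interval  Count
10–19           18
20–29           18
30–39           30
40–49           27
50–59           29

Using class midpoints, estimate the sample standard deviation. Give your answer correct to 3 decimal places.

Midpoints: 14.5, 24.5, 34.5, 44.5, 54.5
n = 122, Σfm = 4519, mean = 37.0410
Σfm² = 189900.5
Σf(m − x̄)² = Σfm² − (Σfm)²/n = 189900.5 − 4519²/122 = 22512.2951
Sample variance = 22512.2951 / 121 = 186.0520
Standard deviation = √186.0520 = 13.6401

13.640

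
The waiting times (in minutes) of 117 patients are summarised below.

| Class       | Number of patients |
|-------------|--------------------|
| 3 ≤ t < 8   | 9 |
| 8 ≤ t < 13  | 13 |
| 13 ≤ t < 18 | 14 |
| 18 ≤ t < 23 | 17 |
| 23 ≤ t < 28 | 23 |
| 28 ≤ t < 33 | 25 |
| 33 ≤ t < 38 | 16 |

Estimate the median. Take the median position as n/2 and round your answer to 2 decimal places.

Cumulative frequencies: 9, 22, 36, 53, 76, 101, 117
n = 117; position = n/2 = 58.5.
This falls in the class 23 ≤ t < 28: L = 23, F = 53, f = 23, h = 5.
Median ≈ 23 + ((58.5 − 53) / 23) × 5 = 24.1957

24.20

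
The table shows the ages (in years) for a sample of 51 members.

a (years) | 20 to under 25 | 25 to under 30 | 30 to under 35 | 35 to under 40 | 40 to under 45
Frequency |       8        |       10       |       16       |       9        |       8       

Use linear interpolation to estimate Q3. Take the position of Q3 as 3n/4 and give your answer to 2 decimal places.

37.36

Cumulative frequencies: 8, 18, 34, 43, 51
n = 51; position = 3n/4 = 38.25.
This falls in the class 35 to under 40: L = 35, F = 34, f = 9, h = 5.
Upper quartile ≈ 35 + ((38.25 − 34) / 9) × 5 = 37.3611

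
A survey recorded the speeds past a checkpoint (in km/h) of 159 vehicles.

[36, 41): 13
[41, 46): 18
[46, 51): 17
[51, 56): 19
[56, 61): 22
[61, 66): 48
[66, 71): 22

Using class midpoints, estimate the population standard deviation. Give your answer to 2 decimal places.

Midpoints: 38.5, 43.5, 48.5, 53.5, 58.5, 63.5, 68.5
n = 159, Σfm = 8966.5, mean = 56.3931
Σfm² = 519767.75
Σf(m − x̄)² = Σfm² − (Σfm)²/n = 519767.75 − 8966.5²/159 = 14119.1824
Population variance = 14119.1824 / 159 = 88.7999
Standard deviation = √88.7999 = 9.4234

9.42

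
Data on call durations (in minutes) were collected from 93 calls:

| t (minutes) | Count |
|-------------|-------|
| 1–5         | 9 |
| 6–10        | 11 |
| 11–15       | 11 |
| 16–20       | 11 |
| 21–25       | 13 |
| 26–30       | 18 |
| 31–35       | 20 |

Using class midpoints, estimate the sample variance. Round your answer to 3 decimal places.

Midpoints: 3, 8, 13, 18, 23, 28, 33
n = 93, Σfm = 1919, mean = 20.6344
Σfm² = 48977
Σf(m − x̄)² = Σfm² − (Σfm)²/n = 48977 − 1919²/93 = 9379.5699
Sample variance = 9379.5699 / 92 = 101.9518

101.952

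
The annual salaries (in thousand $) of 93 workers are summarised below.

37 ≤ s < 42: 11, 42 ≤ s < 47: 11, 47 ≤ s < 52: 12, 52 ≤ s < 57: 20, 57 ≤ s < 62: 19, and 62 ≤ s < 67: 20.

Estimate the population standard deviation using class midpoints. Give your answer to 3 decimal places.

Midpoints: 39.5, 44.5, 49.5, 54.5, 59.5, 64.5
n = 93, Σfm = 5028.5, mean = 54.0699
Σfm² = 278223.25
Σf(m − x̄)² = Σfm² − (Σfm)²/n = 278223.25 − 5028.5²/93 = 6332.7957
Population variance = 6332.7957 / 93 = 68.0946
Standard deviation = √68.0946 = 8.2519

8.252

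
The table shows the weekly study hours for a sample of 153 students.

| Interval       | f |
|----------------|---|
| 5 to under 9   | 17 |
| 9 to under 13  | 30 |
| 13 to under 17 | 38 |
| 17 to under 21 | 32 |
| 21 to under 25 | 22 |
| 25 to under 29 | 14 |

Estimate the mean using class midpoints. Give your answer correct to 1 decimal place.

16.4

Midpoints: 7, 11, 15, 19, 23, 27
Σfm = 17×7 + 30×11 + 38×15 + 32×19 + 22×23 + 14×27 = 2511
n = Σf = 153
Mean = 2511 / 153 = 16.4118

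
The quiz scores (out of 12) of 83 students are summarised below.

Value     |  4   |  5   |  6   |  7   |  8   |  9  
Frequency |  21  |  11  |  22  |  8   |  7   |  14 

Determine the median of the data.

6

Cumulative frequencies: 21, 32, 54, 62, 69, 83
n = 83, so the median is the value in position (n+1)/2 = 42.
Position 42 falls at value 6.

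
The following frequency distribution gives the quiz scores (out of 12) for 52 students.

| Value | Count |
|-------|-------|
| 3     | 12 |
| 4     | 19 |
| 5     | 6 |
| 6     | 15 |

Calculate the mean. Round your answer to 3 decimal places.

Values: 3, 4, 5, 6
Σfx = 12×3 + 19×4 + 6×5 + 15×6 = 232
n = Σf = 52
Mean = 232 / 52 = 4.4615

4.462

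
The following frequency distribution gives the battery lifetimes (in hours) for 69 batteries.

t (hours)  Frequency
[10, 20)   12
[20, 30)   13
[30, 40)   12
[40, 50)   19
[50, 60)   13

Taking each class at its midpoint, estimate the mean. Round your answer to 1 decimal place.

Midpoints: 15, 25, 35, 45, 55
Σfm = 12×15 + 13×25 + 12×35 + 19×45 + 13×55 = 2495
n = Σf = 69
Mean = 2495 / 69 = 36.1594

36.2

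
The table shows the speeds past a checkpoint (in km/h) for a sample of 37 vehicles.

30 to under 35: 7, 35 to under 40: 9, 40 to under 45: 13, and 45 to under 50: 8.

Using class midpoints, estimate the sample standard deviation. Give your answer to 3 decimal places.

5.199

Midpoints: 32.5, 37.5, 42.5, 47.5
n = 37, Σfm = 1497.5, mean = 40.4730
Σfm² = 61581.25
Σf(m − x̄)² = Σfm² − (Σfm)²/n = 61581.25 − 1497.5²/37 = 972.9730
Sample variance = 972.9730 / 36 = 27.0270
Standard deviation = √27.0270 = 5.1988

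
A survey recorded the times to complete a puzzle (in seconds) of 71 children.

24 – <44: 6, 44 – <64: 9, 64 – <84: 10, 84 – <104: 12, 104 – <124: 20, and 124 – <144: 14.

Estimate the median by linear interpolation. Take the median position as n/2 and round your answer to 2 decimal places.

101.50

Cumulative frequencies: 6, 15, 25, 37, 57, 71
n = 71; position = n/2 = 35.5.
This falls in the class 84 – <104: L = 84, F = 25, f = 12, h = 20.
Median ≈ 84 + ((35.5 − 25) / 12) × 20 = 101.5000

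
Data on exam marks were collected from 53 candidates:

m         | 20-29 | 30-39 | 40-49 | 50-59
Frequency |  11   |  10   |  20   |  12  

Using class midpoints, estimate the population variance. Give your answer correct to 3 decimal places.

Midpoints: 24.5, 34.5, 44.5, 54.5
n = 53, Σfm = 2158.5, mean = 40.7264
Σfm² = 93753.25
Σf(m − x̄)² = Σfm² − (Σfm)²/n = 93753.25 − 2158.5²/53 = 5845.2830
Population variance = 5845.2830 / 53 = 110.2884

110.288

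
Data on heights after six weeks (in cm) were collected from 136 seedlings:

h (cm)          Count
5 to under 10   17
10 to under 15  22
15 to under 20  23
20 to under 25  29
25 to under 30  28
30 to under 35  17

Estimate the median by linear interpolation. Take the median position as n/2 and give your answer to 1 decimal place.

21.0

Cumulative frequencies: 17, 39, 62, 91, 119, 136
n = 136; position = n/2 = 68.
This falls in the class 20 to under 25: L = 20, F = 62, f = 29, h = 5.
Median ≈ 20 + ((68 − 62) / 29) × 5 = 21.0345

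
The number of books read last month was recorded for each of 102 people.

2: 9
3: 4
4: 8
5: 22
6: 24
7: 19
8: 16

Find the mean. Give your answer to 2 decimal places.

Values: 2, 3, 4, 5, 6, 7, 8
Σfx = 9×2 + 4×3 + 8×4 + 22×5 + 24×6 + 19×7 + 16×8 = 577
n = Σf = 102
Mean = 577 / 102 = 5.6569

5.66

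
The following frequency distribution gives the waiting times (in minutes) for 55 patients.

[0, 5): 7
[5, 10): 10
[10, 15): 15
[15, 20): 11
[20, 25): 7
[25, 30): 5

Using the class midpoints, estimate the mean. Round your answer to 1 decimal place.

14.0

Midpoints: 2.5, 7.5, 12.5, 17.5, 22.5, 27.5
Σfm = 7×2.5 + 10×7.5 + 15×12.5 + 11×17.5 + 7×22.5 + 5×27.5 = 767.5
n = Σf = 55
Mean = 767.5 / 55 = 13.9545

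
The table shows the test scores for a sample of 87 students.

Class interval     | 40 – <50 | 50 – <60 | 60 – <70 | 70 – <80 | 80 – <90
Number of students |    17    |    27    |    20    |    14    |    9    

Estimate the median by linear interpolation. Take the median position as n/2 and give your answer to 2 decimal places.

Cumulative frequencies: 17, 44, 64, 78, 87
n = 87; position = n/2 = 43.5.
This falls in the class 50 – <60: L = 50, F = 17, f = 27, h = 10.
Median ≈ 50 + ((43.5 − 17) / 27) × 10 = 59.8148

59.81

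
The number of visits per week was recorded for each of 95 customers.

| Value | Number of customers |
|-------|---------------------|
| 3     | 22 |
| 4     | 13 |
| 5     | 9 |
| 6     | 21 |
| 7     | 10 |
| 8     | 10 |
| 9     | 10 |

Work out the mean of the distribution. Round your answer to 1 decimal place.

Values: 3, 4, 5, 6, 7, 8, 9
Σfx = 22×3 + 13×4 + 9×5 + 21×6 + 10×7 + 10×8 + 10×9 = 529
n = Σf = 95
Mean = 529 / 95 = 5.5684

5.6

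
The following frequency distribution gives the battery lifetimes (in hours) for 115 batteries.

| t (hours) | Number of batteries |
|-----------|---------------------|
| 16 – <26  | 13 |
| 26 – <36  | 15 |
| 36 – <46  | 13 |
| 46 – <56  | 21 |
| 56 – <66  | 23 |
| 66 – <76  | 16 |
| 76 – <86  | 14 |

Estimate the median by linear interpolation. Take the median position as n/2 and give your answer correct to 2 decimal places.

53.86

Cumulative frequencies: 13, 28, 41, 62, 85, 101, 115
n = 115; position = n/2 = 57.5.
This falls in the class 46 – <56: L = 46, F = 41, f = 21, h = 10.
Median ≈ 46 + ((57.5 − 41) / 21) × 10 = 53.8571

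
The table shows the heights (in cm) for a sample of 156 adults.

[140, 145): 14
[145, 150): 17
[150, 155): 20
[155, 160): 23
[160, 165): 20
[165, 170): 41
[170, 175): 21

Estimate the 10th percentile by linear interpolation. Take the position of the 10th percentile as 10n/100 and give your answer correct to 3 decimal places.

145.471

Cumulative frequencies: 14, 31, 51, 74, 94, 135, 156
n = 156; position = 10n/100 = 15.6.
This falls in the class [145, 150): L = 145, F = 14, f = 17, h = 5.
10th percentile ≈ 145 + ((15.6 − 14) / 17) × 5 = 145.4706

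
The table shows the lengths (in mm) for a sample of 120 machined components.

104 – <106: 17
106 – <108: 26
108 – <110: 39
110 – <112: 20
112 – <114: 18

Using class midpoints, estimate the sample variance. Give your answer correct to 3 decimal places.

6.248

Midpoints: 105, 107, 109, 111, 113
n = 120, Σfm = 13072, mean = 108.9333
Σfm² = 1424720
Σf(m − x̄)² = Σfm² − (Σfm)²/n = 1424720 − 13072²/120 = 743.4667
Sample variance = 743.4667 / 119 = 6.2476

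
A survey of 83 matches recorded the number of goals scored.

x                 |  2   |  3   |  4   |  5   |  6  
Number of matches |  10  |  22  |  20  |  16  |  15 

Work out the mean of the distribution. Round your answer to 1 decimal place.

4.0

Values: 2, 3, 4, 5, 6
Σfx = 10×2 + 22×3 + 20×4 + 16×5 + 15×6 = 336
n = Σf = 83
Mean = 336 / 83 = 4.0482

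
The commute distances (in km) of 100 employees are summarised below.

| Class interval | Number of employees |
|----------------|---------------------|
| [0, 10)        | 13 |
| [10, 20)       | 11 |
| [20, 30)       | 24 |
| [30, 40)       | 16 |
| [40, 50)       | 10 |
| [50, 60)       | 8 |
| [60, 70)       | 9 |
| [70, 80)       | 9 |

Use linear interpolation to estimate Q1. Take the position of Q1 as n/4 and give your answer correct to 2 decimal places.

20.42

Cumulative frequencies: 13, 24, 48, 64, 74, 82, 91, 100
n = 100; position = n/4 = 25.
This falls in the class [20, 30): L = 20, F = 24, f = 24, h = 10.
Lower quartile ≈ 20 + ((25 − 24) / 24) × 10 = 20.4167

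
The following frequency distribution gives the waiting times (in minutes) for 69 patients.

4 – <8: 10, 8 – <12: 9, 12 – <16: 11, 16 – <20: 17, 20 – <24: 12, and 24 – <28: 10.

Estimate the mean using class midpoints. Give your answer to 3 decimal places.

Midpoints: 6, 10, 14, 18, 22, 26
Σfm = 10×6 + 9×10 + 11×14 + 17×18 + 12×22 + 10×26 = 1134
n = Σf = 69
Mean = 1134 / 69 = 16.4348

16.435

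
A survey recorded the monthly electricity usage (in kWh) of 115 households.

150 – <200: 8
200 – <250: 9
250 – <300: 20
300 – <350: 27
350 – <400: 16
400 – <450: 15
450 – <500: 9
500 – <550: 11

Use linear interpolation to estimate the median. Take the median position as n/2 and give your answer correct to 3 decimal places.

Cumulative frequencies: 8, 17, 37, 64, 80, 95, 104, 115
n = 115; position = n/2 = 57.5.
This falls in the class 300 – <350: L = 300, F = 37, f = 27, h = 50.
Median ≈ 300 + ((57.5 − 37) / 27) × 50 = 337.9630

337.963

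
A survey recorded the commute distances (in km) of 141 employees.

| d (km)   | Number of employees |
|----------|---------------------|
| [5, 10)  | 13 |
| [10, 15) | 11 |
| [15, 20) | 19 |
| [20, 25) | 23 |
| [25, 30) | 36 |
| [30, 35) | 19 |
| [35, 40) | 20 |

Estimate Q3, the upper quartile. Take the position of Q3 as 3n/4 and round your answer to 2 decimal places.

30.99

Cumulative frequencies: 13, 24, 43, 66, 102, 121, 141
n = 141; position = 3n/4 = 105.75.
This falls in the class [30, 35): L = 30, F = 102, f = 19, h = 5.
Upper quartile ≈ 30 + ((105.75 − 102) / 19) × 5 = 30.9868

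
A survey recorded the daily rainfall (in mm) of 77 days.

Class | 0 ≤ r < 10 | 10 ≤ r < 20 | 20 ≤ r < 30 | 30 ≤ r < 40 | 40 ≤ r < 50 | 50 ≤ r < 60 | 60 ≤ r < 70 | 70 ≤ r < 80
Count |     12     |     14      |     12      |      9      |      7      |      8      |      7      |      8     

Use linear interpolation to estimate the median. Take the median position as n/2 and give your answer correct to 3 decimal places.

30.556

Cumulative frequencies: 12, 26, 38, 47, 54, 62, 69, 77
n = 77; position = n/2 = 38.5.
This falls in the class 30 ≤ r < 40: L = 30, F = 38, f = 9, h = 10.
Median ≈ 30 + ((38.5 − 38) / 9) × 10 = 30.5556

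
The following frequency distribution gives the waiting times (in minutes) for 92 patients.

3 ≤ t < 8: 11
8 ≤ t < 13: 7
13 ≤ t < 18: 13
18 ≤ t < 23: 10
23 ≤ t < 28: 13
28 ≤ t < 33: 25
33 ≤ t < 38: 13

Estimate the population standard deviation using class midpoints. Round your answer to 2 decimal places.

9.76

Midpoints: 5.5, 10.5, 15.5, 20.5, 25.5, 30.5, 35.5
n = 92, Σfm = 2096, mean = 22.7826
Σfm² = 56523
Σf(m − x̄)² = Σfm² − (Σfm)²/n = 56523 − 2096²/92 = 8770.6522
Population variance = 8770.6522 / 92 = 95.3332
Standard deviation = √95.3332 = 9.7639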